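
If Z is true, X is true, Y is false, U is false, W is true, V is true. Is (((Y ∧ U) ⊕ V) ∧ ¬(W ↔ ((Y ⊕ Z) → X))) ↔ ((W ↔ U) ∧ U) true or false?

Y ∧ U = False ∧ False = False
(Y ∧ U) ⊕ V = False ⊕ True = True
Y ⊕ Z = False ⊕ True = True
(Y ⊕ Z) → X = True → True = True
W ↔ ((Y ⊕ Z) → X) = True ↔ True = True
¬(W ↔ ((Y ⊕ Z) → X)) = ¬True = False
((Y ∧ U) ⊕ V) ∧ ¬(W ↔ ((Y ⊕ Z) → X)) = True ∧ False = False
W ↔ U = True ↔ False = False
(W ↔ U) ∧ U = False ∧ False = False
(((Y ∧ U) ⊕ V) ∧ ¬(W ↔ ((Y ⊕ Z) → X))) ↔ ((W ↔ U) ∧ U) = False ↔ False = True

True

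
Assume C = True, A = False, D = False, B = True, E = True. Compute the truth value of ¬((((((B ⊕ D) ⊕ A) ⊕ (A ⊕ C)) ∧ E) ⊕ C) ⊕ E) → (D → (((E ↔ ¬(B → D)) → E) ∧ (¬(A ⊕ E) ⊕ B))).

B ⊕ D = True ⊕ False = True
(B ⊕ D) ⊕ A = True ⊕ False = True
A ⊕ C = False ⊕ True = True
((B ⊕ D) ⊕ A) ⊕ (A ⊕ C) = True ⊕ True = False
(((B ⊕ D) ⊕ A) ⊕ (A ⊕ C)) ∧ E = False ∧ True = False
((((B ⊕ D) ⊕ A) ⊕ (A ⊕ C)) ∧ E) ⊕ C = False ⊕ True = True
(((((B ⊕ D) ⊕ A) ⊕ (A ⊕ C)) ∧ E) ⊕ C) ⊕ E = True ⊕ True = False
¬((((((B ⊕ D) ⊕ A) ⊕ (A ⊕ C)) ∧ E) ⊕ C) ⊕ E) = ¬False = True
B → D = True → False = False
¬(B → D) = ¬False = True
E ↔ ¬(B → D) = True ↔ True = True
(E ↔ ¬(B → D)) → E = True → True = True
A ⊕ E = False ⊕ True = True
¬(A ⊕ E) = ¬True = False
¬(A ⊕ E) ⊕ B = False ⊕ True = True
((E ↔ ¬(B → D)) → E) ∧ (¬(A ⊕ E) ⊕ B) = True ∧ True = True
D → (((E ↔ ¬(B → D)) → E) ∧ (¬(A ⊕ E) ⊕ B)) = False → True = True
¬((((((B ⊕ D) ⊕ A) ⊕ (A ⊕ C)) ∧ E) ⊕ C) ⊕ E) → (D → (((E ↔ ¬(B → D)) → E) ∧ (¬(A ⊕ E) ⊕ B))) = True → True = True

True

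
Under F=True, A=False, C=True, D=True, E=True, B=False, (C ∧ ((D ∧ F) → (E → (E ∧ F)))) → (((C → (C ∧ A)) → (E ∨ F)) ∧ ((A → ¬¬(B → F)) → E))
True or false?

D ∧ F = True ∧ True = True
E ∧ F = True ∧ True = True
E → (E ∧ F) = True → True = True
(D ∧ F) → (E → (E ∧ F)) = True → True = True
C ∧ ((D ∧ F) → (E → (E ∧ F))) = True ∧ True = True
C ∧ A = True ∧ False = False
C → (C ∧ A) = True → False = False
E ∨ F = True ∨ True = True
(C → (C ∧ A)) → (E ∨ F) = False → True = True
B → F = False → True = True
¬(B → F) = ¬True = False
¬¬(B → F) = ¬False = True
A → ¬¬(B → F) = False → True = True
(A → ¬¬(B → F)) → E = True → True = True
((C → (C ∧ A)) → (E ∨ F)) ∧ ((A → ¬¬(B → F)) → E) = True ∧ True = True
(C ∧ ((D ∧ F) → (E → (E ∧ F)))) → (((C → (C ∧ A)) → (E ∨ F)) ∧ ((A → ¬¬(B → F)) → E)) = True → True = True

True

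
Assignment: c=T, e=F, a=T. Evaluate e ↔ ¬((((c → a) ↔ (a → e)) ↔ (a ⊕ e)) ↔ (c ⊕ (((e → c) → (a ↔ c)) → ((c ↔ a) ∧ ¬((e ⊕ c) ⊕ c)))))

Substituting c=T, e=F, a=T:
c → a = T → T = T
a → e = T → F = F
(c → a) ↔ (a → e) = T ↔ F = F
a ⊕ e = T ⊕ F = T
((c → a) ↔ (a → e)) ↔ (a ⊕ e) = F ↔ T = F
e → c = F → T = T
a ↔ c = T ↔ T = T
(e → c) → (a ↔ c) = T → T = T
c ↔ a = T ↔ T = T
e ⊕ c = F ⊕ T = T
(e ⊕ c) ⊕ c = T ⊕ T = F
¬((e ⊕ c) ⊕ c) = ¬F = T
(c ↔ a) ∧ ¬((e ⊕ c) ⊕ c) = T ∧ T = T
((e → c) → (a ↔ c)) → ((c ↔ a) ∧ ¬((e ⊕ c) ⊕ c)) = T → T = T
c ⊕ (((e → c) → (a ↔ c)) → ((c ↔ a) ∧ ¬((e ⊕ c) ⊕ c))) = T ⊕ T = F
(((c → a) ↔ (a → e)) ↔ (a ⊕ e)) ↔ (c ⊕ (((e → c) → (a ↔ c)) → ((c ↔ a) ∧ ¬((e ⊕ c) ⊕ c)))) = F ↔ F = T
¬((((c → a) ↔ (a → e)) ↔ (a ⊕ e)) ↔ (c ⊕ (((e → c) → (a ↔ c)) → ((c ↔ a) ∧ ¬((e ⊕ c) ⊕ c))))) = ¬T = F
e ↔ ¬((((c → a) ↔ (a → e)) ↔ (a ⊕ e)) ↔ (c ⊕ (((e → c) → (a ↔ c)) → ((c ↔ a) ∧ ¬((e ⊕ c) ⊕ c))))) = F ↔ F = T

T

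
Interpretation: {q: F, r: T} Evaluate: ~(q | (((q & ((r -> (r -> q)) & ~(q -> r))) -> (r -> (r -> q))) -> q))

T

Substituting q=F, r=T:
r -> q = T -> F = F
r -> (r -> q) = T -> F = F
q -> r = F -> T = T
~(q -> r) = ~T = F
(r -> (r -> q)) & ~(q -> r) = F & F = F
q & ((r -> (r -> q)) & ~(q -> r)) = F & F = F
r -> q = T -> F = F
r -> (r -> q) = T -> F = F
(q & ((r -> (r -> q)) & ~(q -> r))) -> (r -> (r -> q)) = F -> F = T
((q & ((r -> (r -> q)) & ~(q -> r))) -> (r -> (r -> q))) -> q = T -> F = F
q | (((q & ((r -> (r -> q)) & ~(q -> r))) -> (r -> (r -> q))) -> q) = F | F = F
~(q | (((q & ((r -> (r -> q)) & ~(q -> r))) -> (r -> (r -> q))) -> q)) = ~F = T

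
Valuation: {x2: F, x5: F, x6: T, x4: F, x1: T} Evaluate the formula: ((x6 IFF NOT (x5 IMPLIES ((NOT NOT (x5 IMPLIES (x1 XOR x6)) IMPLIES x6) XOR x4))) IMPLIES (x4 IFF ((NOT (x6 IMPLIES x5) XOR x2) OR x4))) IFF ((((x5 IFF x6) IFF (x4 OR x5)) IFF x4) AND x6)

F

x1 XOR x6 = T XOR T = F
x5 IMPLIES (x1 XOR x6) = F IMPLIES F = T
NOT (x5 IMPLIES (x1 XOR x6)) = NOT T = F
NOT NOT (x5 IMPLIES (x1 XOR x6)) = NOT F = T
NOT NOT (x5 IMPLIES (x1 XOR x6)) IMPLIES x6 = T IMPLIES T = T
(NOT NOT (x5 IMPLIES (x1 XOR x6)) IMPLIES x6) XOR x4 = T XOR F = T
x5 IMPLIES ((NOT NOT (x5 IMPLIES (x1 XOR x6)) IMPLIES x6) XOR x4) = F IMPLIES T = T
NOT (x5 IMPLIES ((NOT NOT (x5 IMPLIES (x1 XOR x6)) IMPLIES x6) XOR x4)) = NOT T = F
x6 IFF NOT (x5 IMPLIES ((NOT NOT (x5 IMPLIES (x1 XOR x6)) IMPLIES x6) XOR x4)) = T IFF F = F
x6 IMPLIES x5 = T IMPLIES F = F
NOT (x6 IMPLIES x5) = NOT F = T
NOT (x6 IMPLIES x5) XOR x2 = T XOR F = T
(NOT (x6 IMPLIES x5) XOR x2) OR x4 = T OR F = T
x4 IFF ((NOT (x6 IMPLIES x5) XOR x2) OR x4) = F IFF T = F
(x6 IFF NOT (x5 IMPLIES ((NOT NOT (x5 IMPLIES (x1 XOR x6)) IMPLIES x6) XOR x4))) IMPLIES (x4 IFF ((NOT (x6 IMPLIES x5) XOR x2) OR x4)) = F IMPLIES F = T
x5 IFF x6 = F IFF T = F
x4 OR x5 = F OR F = F
(x5 IFF x6) IFF (x4 OR x5) = F IFF F = T
((x5 IFF x6) IFF (x4 OR x5)) IFF x4 = T IFF F = F
(((x5 IFF x6) IFF (x4 OR x5)) IFF x4) AND x6 = F AND T = F
((x6 IFF NOT (x5 IMPLIES ((NOT NOT (x5 IMPLIES (x1 XOR x6)) IMPLIES x6) XOR x4))) IMPLIES (x4 IFF ((NOT (x6 IMPLIES x5) XOR x2) OR x4))) IFF ((((x5 IFF x6) IFF (x4 OR x5)) IFF x4) AND x6) = T IFF F = F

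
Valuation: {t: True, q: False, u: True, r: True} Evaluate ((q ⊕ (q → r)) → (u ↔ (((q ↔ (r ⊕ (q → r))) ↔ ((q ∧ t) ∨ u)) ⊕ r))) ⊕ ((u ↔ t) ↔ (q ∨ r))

True

Substituting t=True, q=False, u=True, r=True:
q → r = False → True = True
q ⊕ (q → r) = False ⊕ True = True
q → r = False → True = True
r ⊕ (q → r) = True ⊕ True = False
q ↔ (r ⊕ (q → r)) = False ↔ False = True
q ∧ t = False ∧ True = False
(q ∧ t) ∨ u = False ∨ True = True
(q ↔ (r ⊕ (q → r))) ↔ ((q ∧ t) ∨ u) = True ↔ True = True
((q ↔ (r ⊕ (q → r))) ↔ ((q ∧ t) ∨ u)) ⊕ r = True ⊕ True = False
u ↔ (((q ↔ (r ⊕ (q → r))) ↔ ((q ∧ t) ∨ u)) ⊕ r) = True ↔ False = False
(q ⊕ (q → r)) → (u ↔ (((q ↔ (r ⊕ (q → r))) ↔ ((q ∧ t) ∨ u)) ⊕ r)) = True → False = False
u ↔ t = True ↔ True = True
q ∨ r = False ∨ True = True
(u ↔ t) ↔ (q ∨ r) = True ↔ True = True
((q ⊕ (q → r)) → (u ↔ (((q ↔ (r ⊕ (q → r))) ↔ ((q ∧ t) ∨ u)) ⊕ r))) ⊕ ((u ↔ t) ↔ (q ∨ r)) = False ⊕ True = True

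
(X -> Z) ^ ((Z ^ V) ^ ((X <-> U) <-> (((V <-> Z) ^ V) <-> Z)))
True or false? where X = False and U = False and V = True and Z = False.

False

X -> Z = False -> False = True
Z ^ V = False ^ True = True
X <-> U = False <-> False = True
V <-> Z = True <-> False = False
(V <-> Z) ^ V = False ^ True = True
((V <-> Z) ^ V) <-> Z = True <-> False = False
(X <-> U) <-> (((V <-> Z) ^ V) <-> Z) = True <-> False = False
(Z ^ V) ^ ((X <-> U) <-> (((V <-> Z) ^ V) <-> Z)) = True ^ False = True
(X -> Z) ^ ((Z ^ V) ^ ((X <-> U) <-> (((V <-> Z) ^ V) <-> Z))) = True ^ True = False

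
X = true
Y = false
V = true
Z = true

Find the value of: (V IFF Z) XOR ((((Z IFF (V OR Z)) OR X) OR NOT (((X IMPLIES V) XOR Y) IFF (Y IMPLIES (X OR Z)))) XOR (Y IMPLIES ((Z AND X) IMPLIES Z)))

Substituting X=true, Y=false, V=true, Z=true:
V IFF Z = true IFF true = true
V OR Z = true OR true = true
Z IFF (V OR Z) = true IFF true = true
(Z IFF (V OR Z)) OR X = true OR true = true
X IMPLIES V = true IMPLIES true = true
(X IMPLIES V) XOR Y = true XOR false = true
X OR Z = true OR true = true
Y IMPLIES (X OR Z) = false IMPLIES true = true
((X IMPLIES V) XOR Y) IFF (Y IMPLIES (X OR Z)) = true IFF true = true
NOT (((X IMPLIES V) XOR Y) IFF (Y IMPLIES (X OR Z))) = NOT true = false
((Z IFF (V OR Z)) OR X) OR NOT (((X IMPLIES V) XOR Y) IFF (Y IMPLIES (X OR Z))) = true OR false = true
Z AND X = true AND true = true
(Z AND X) IMPLIES Z = true IMPLIES true = true
Y IMPLIES ((Z AND X) IMPLIES Z) = false IMPLIES true = true
(((Z IFF (V OR Z)) OR X) OR NOT (((X IMPLIES V) XOR Y) IFF (Y IMPLIES (X OR Z)))) XOR (Y IMPLIES ((Z AND X) IMPLIES Z)) = true XOR true = false
(V IFF Z) XOR ((((Z IFF (V OR Z)) OR X) OR NOT (((X IMPLIES V) XOR Y) IFF (Y IMPLIES (X OR Z)))) XOR (Y IMPLIES ((Z AND X) IMPLIES Z))) = true XOR false = true

true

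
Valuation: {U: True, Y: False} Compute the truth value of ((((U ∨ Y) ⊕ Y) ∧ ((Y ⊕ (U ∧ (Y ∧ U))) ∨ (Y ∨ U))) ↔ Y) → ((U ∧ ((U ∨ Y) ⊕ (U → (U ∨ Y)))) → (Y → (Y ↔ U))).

True

U ∨ Y = True ∨ False = True
(U ∨ Y) ⊕ Y = True ⊕ False = True
Y ∧ U = False ∧ True = False
U ∧ (Y ∧ U) = True ∧ False = False
Y ⊕ (U ∧ (Y ∧ U)) = False ⊕ False = False
Y ∨ U = False ∨ True = True
(Y ⊕ (U ∧ (Y ∧ U))) ∨ (Y ∨ U) = False ∨ True = True
((U ∨ Y) ⊕ Y) ∧ ((Y ⊕ (U ∧ (Y ∧ U))) ∨ (Y ∨ U)) = True ∧ True = True
(((U ∨ Y) ⊕ Y) ∧ ((Y ⊕ (U ∧ (Y ∧ U))) ∨ (Y ∨ U))) ↔ Y = True ↔ False = False
U ∨ Y = True ∨ False = True
U ∨ Y = True ∨ False = True
U → (U ∨ Y) = True → True = True
(U ∨ Y) ⊕ (U → (U ∨ Y)) = True ⊕ True = False
U ∧ ((U ∨ Y) ⊕ (U → (U ∨ Y))) = True ∧ False = False
Y ↔ U = False ↔ True = False
Y → (Y ↔ U) = False → False = True
(U ∧ ((U ∨ Y) ⊕ (U → (U ∨ Y)))) → (Y → (Y ↔ U)) = False → True = True
((((U ∨ Y) ⊕ Y) ∧ ((Y ⊕ (U ∧ (Y ∧ U))) ∨ (Y ∨ U))) ↔ Y) → ((U ∧ ((U ∨ Y) ⊕ (U → (U ∨ Y)))) → (Y → (Y ↔ U))) = False → True = True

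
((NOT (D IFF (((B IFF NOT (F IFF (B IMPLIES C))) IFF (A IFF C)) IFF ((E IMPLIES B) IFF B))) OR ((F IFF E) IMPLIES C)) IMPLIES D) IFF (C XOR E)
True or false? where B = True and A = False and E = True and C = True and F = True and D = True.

Substituting B=True, A=False, E=True, C=True, F=True, D=True:
B IMPLIES C = True IMPLIES True = True
F IFF (B IMPLIES C) = True IFF True = True
NOT (F IFF (B IMPLIES C)) = NOT True = False
B IFF NOT (F IFF (B IMPLIES C)) = True IFF False = False
A IFF C = False IFF True = False
(B IFF NOT (F IFF (B IMPLIES C))) IFF (A IFF C) = False IFF False = True
E IMPLIES B = True IMPLIES True = True
(E IMPLIES B) IFF B = True IFF True = True
((B IFF NOT (F IFF (B IMPLIES C))) IFF (A IFF C)) IFF ((E IMPLIES B) IFF B) = True IFF True = True
D IFF (((B IFF NOT (F IFF (B IMPLIES C))) IFF (A IFF C)) IFF ((E IMPLIES B) IFF B)) = True IFF True = True
NOT (D IFF (((B IFF NOT (F IFF (B IMPLIES C))) IFF (A IFF C)) IFF ((E IMPLIES B) IFF B))) = NOT True = False
F IFF E = True IFF True = True
(F IFF E) IMPLIES C = True IMPLIES True = True
NOT (D IFF (((B IFF NOT (F IFF (B IMPLIES C))) IFF (A IFF C)) IFF ((E IMPLIES B) IFF B))) OR ((F IFF E) IMPLIES C) = False OR True = True
(NOT (D IFF (((B IFF NOT (F IFF (B IMPLIES C))) IFF (A IFF C)) IFF ((E IMPLIES B) IFF B))) OR ((F IFF E) IMPLIES C)) IMPLIES D = True IMPLIES True = True
C XOR E = True XOR True = False
((NOT (D IFF (((B IFF NOT (F IFF (B IMPLIES C))) IFF (A IFF C)) IFF ((E IMPLIES B) IFF B))) OR ((F IFF E) IMPLIES C)) IMPLIES D) IFF (C XOR E) = True IFF False = False

False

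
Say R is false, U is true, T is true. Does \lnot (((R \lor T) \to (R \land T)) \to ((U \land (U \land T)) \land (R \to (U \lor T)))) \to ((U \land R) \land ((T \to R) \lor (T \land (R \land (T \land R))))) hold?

R \lor T = \text{False} \lor \text{True} = \text{True}
R \land T = \text{False} \land \text{True} = \text{False}
(R \lor T) \to (R \land T) = \text{True} \to \text{False} = \text{False}
U \land T = \text{True} \land \text{True} = \text{True}
U \land (U \land T) = \text{True} \land \text{True} = \text{True}
U \lor T = \text{True} \lor \text{True} = \text{True}
R \to (U \lor T) = \text{False} \to \text{True} = \text{True}
(U \land (U \land T)) \land (R \to (U \lor T)) = \text{True} \land \text{True} = \text{True}
((R \lor T) \to (R \land T)) \to ((U \land (U \land T)) \land (R \to (U \lor T))) = \text{False} \to \text{True} = \text{True}
\lnot (((R \lor T) \to (R \land T)) \to ((U \land (U \land T)) \land (R \to (U \lor T)))) = \lnot \text{True} = \text{False}
U \land R = \text{True} \land \text{False} = \text{False}
T \to R = \text{True} \to \text{False} = \text{False}
T \land R = \text{True} \land \text{False} = \text{False}
R \land (T \land R) = \text{False} \land \text{False} = \text{False}
T \land (R \land (T \land R)) = \text{True} \land \text{False} = \text{False}
(T \to R) \lor (T \land (R \land (T \land R))) = \text{False} \lor \text{False} = \text{False}
(U \land R) \land ((T \to R) \lor (T \land (R \land (T \land R)))) = \text{False} \land \text{False} = \text{False}
\lnot (((R \lor T) \to (R \land T)) \to ((U \land (U \land T)) \land (R \to (U \lor T)))) \to ((U \land R) \land ((T \to R) \lor (T \land (R \land (T \land R))))) = \text{False} \to \text{False} = \text{True}

\text{True}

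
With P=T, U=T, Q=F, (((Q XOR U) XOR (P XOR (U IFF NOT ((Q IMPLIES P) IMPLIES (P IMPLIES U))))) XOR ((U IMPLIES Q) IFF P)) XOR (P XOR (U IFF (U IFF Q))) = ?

Q XOR U = F XOR T = T
Q IMPLIES P = F IMPLIES T = T
P IMPLIES U = T IMPLIES T = T
(Q IMPLIES P) IMPLIES (P IMPLIES U) = T IMPLIES T = T
NOT ((Q IMPLIES P) IMPLIES (P IMPLIES U)) = NOT T = F
U IFF NOT ((Q IMPLIES P) IMPLIES (P IMPLIES U)) = T IFF F = F
P XOR (U IFF NOT ((Q IMPLIES P) IMPLIES (P IMPLIES U))) = T XOR F = T
(Q XOR U) XOR (P XOR (U IFF NOT ((Q IMPLIES P) IMPLIES (P IMPLIES U)))) = T XOR T = F
U IMPLIES Q = T IMPLIES F = F
(U IMPLIES Q) IFF P = F IFF T = F
((Q XOR U) XOR (P XOR (U IFF NOT ((Q IMPLIES P) IMPLIES (P IMPLIES U))))) XOR ((U IMPLIES Q) IFF P) = F XOR F = F
U IFF Q = T IFF F = F
U IFF (U IFF Q) = T IFF F = F
P XOR (U IFF (U IFF Q)) = T XOR F = T
(((Q XOR U) XOR (P XOR (U IFF NOT ((Q IMPLIES P) IMPLIES (P IMPLIES U))))) XOR ((U IMPLIES Q) IFF P)) XOR (P XOR (U IFF (U IFF Q))) = F XOR T = T

T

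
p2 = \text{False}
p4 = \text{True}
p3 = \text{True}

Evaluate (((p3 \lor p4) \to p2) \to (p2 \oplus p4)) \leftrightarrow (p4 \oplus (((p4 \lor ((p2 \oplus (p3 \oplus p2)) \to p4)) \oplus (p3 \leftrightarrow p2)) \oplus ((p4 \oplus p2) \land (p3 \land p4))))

\text{True}

Substituting p2=\text{False}, p4=\text{True}, p3=\text{True}:
p3 \lor p4 = \text{True} \lor \text{True} = \text{True}
(p3 \lor p4) \to p2 = \text{True} \to \text{False} = \text{False}
p2 \oplus p4 = \text{False} \oplus \text{True} = \text{True}
((p3 \lor p4) \to p2) \to (p2 \oplus p4) = \text{False} \to \text{True} = \text{True}
p3 \oplus p2 = \text{True} \oplus \text{False} = \text{True}
p2 \oplus (p3 \oplus p2) = \text{False} \oplus \text{True} = \text{True}
(p2 \oplus (p3 \oplus p2)) \to p4 = \text{True} \to \text{True} = \text{True}
p4 \lor ((p2 \oplus (p3 \oplus p2)) \to p4) = \text{True} \lor \text{True} = \text{True}
p3 \leftrightarrow p2 = \text{True} \leftrightarrow \text{False} = \text{False}
(p4 \lor ((p2 \oplus (p3 \oplus p2)) \to p4)) \oplus (p3 \leftrightarrow p2) = \text{True} \oplus \text{False} = \text{True}
p4 \oplus p2 = \text{True} \oplus \text{False} = \text{True}
p3 \land p4 = \text{True} \land \text{True} = \text{True}
(p4 \oplus p2) \land (p3 \land p4) = \text{True} \land \text{True} = \text{True}
((p4 \lor ((p2 \oplus (p3 \oplus p2)) \to p4)) \oplus (p3 \leftrightarrow p2)) \oplus ((p4 \oplus p2) \land (p3 \land p4)) = \text{True} \oplus \text{True} = \text{False}
p4 \oplus (((p4 \lor ((p2 \oplus (p3 \oplus p2)) \to p4)) \oplus (p3 \leftrightarrow p2)) \oplus ((p4 \oplus p2) \land (p3 \land p4))) = \text{True} \oplus \text{False} = \text{True}
(((p3 \lor p4) \to p2) \to (p2 \oplus p4)) \leftrightarrow (p4 \oplus (((p4 \lor ((p2 \oplus (p3 \oplus p2)) \to p4)) \oplus (p3 \leftrightarrow p2)) \oplus ((p4 \oplus p2) \land (p3 \land p4)))) = \text{True} \leftrightarrow \text{True} = \text{True}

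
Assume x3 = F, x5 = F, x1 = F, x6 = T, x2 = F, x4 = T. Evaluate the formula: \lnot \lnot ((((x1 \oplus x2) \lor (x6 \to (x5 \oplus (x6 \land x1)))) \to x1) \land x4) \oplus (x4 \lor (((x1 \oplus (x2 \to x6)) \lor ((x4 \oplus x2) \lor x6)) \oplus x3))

x1 \oplus x2 = F \oplus F = F
x6 \land x1 = T \land F = F
x5 \oplus (x6 \land x1) = F \oplus F = F
x6 \to (x5 \oplus (x6 \land x1)) = T \to F = F
(x1 \oplus x2) \lor (x6 \to (x5 \oplus (x6 \land x1))) = F \lor F = F
((x1 \oplus x2) \lor (x6 \to (x5 \oplus (x6 \land x1)))) \to x1 = F \to F = T
(((x1 \oplus x2) \lor (x6 \to (x5 \oplus (x6 \land x1)))) \to x1) \land x4 = T \land T = T
\lnot ((((x1 \oplus x2) \lor (x6 \to (x5 \oplus (x6 \land x1)))) \to x1) \land x4) = \lnot T = F
\lnot \lnot ((((x1 \oplus x2) \lor (x6 \to (x5 \oplus (x6 \land x1)))) \to x1) \land x4) = \lnot F = T
x2 \to x6 = F \to T = T
x1 \oplus (x2 \to x6) = F \oplus T = T
x4 \oplus x2 = T \oplus F = T
(x4 \oplus x2) \lor x6 = T \lor T = T
(x1 \oplus (x2 \to x6)) \lor ((x4 \oplus x2) \lor x6) = T \lor T = T
((x1 \oplus (x2 \to x6)) \lor ((x4 \oplus x2) \lor x6)) \oplus x3 = T \oplus F = T
x4 \lor (((x1 \oplus (x2 \to x6)) \lor ((x4 \oplus x2) \lor x6)) \oplus x3) = T \lor T = T
\lnot \lnot ((((x1 \oplus x2) \lor (x6 \to (x5 \oplus (x6 \land x1)))) \to x1) \land x4) \oplus (x4 \lor (((x1 \oplus (x2 \to x6)) \lor ((x4 \oplus x2) \lor x6)) \oplus x3)) = T \oplus T = F

F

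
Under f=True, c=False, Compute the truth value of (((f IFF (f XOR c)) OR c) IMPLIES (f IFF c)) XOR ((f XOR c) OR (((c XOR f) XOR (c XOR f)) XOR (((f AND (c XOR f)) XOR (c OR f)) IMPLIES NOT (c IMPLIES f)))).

f XOR c = True XOR False = True
f IFF (f XOR c) = True IFF True = True
(f IFF (f XOR c)) OR c = True OR False = True
f IFF c = True IFF False = False
((f IFF (f XOR c)) OR c) IMPLIES (f IFF c) = True IMPLIES False = False
f XOR c = True XOR False = True
c XOR f = False XOR True = True
c XOR f = False XOR True = True
(c XOR f) XOR (c XOR f) = True XOR True = False
c XOR f = False XOR True = True
f AND (c XOR f) = True AND True = True
c OR f = False OR True = True
(f AND (c XOR f)) XOR (c OR f) = True XOR True = False
c IMPLIES f = False IMPLIES True = True
NOT (c IMPLIES f) = NOT True = False
((f AND (c XOR f)) XOR (c OR f)) IMPLIES NOT (c IMPLIES f) = False IMPLIES False = True
((c XOR f) XOR (c XOR f)) XOR (((f AND (c XOR f)) XOR (c OR f)) IMPLIES NOT (c IMPLIES f)) = False XOR True = True
(f XOR c) OR (((c XOR f) XOR (c XOR f)) XOR (((f AND (c XOR f)) XOR (c OR f)) IMPLIES NOT (c IMPLIES f))) = True OR True = True
(((f IFF (f XOR c)) OR c) IMPLIES (f IFF c)) XOR ((f XOR c) OR (((c XOR f) XOR (c XOR f)) XOR (((f AND (c XOR f)) XOR (c OR f)) IMPLIES NOT (c IMPLIES f)))) = False XOR True = True

True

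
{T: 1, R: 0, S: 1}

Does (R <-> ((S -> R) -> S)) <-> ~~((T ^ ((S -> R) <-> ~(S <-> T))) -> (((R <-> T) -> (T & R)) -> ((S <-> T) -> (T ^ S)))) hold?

0

S -> R = 1 -> 0 = 0
(S -> R) -> S = 0 -> 1 = 1
R <-> ((S -> R) -> S) = 0 <-> 1 = 0
S -> R = 1 -> 0 = 0
S <-> T = 1 <-> 1 = 1
~(S <-> T) = ~1 = 0
(S -> R) <-> ~(S <-> T) = 0 <-> 0 = 1
T ^ ((S -> R) <-> ~(S <-> T)) = 1 ^ 1 = 0
R <-> T = 0 <-> 1 = 0
T & R = 1 & 0 = 0
(R <-> T) -> (T & R) = 0 -> 0 = 1
S <-> T = 1 <-> 1 = 1
T ^ S = 1 ^ 1 = 0
(S <-> T) -> (T ^ S) = 1 -> 0 = 0
((R <-> T) -> (T & R)) -> ((S <-> T) -> (T ^ S)) = 1 -> 0 = 0
(T ^ ((S -> R) <-> ~(S <-> T))) -> (((R <-> T) -> (T & R)) -> ((S <-> T) -> (T ^ S))) = 0 -> 0 = 1
~((T ^ ((S -> R) <-> ~(S <-> T))) -> (((R <-> T) -> (T & R)) -> ((S <-> T) -> (T ^ S)))) = ~1 = 0
~~((T ^ ((S -> R) <-> ~(S <-> T))) -> (((R <-> T) -> (T & R)) -> ((S <-> T) -> (T ^ S)))) = ~0 = 1
(R <-> ((S -> R) -> S)) <-> ~~((T ^ ((S -> R) <-> ~(S <-> T))) -> (((R <-> T) -> (T & R)) -> ((S <-> T) -> (T ^ S)))) = 0 <-> 1 = 0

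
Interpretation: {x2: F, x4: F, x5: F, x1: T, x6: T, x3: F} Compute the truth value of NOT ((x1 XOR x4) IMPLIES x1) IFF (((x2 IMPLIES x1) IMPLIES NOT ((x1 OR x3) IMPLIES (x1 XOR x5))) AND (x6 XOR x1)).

Substituting x2=F, x4=F, x5=F, x1=T, x6=T, x3=F:
x1 XOR x4 = T XOR F = T
(x1 XOR x4) IMPLIES x1 = T IMPLIES T = T
NOT ((x1 XOR x4) IMPLIES x1) = NOT T = F
x2 IMPLIES x1 = F IMPLIES T = T
x1 OR x3 = T OR F = T
x1 XOR x5 = T XOR F = T
(x1 OR x3) IMPLIES (x1 XOR x5) = T IMPLIES T = T
NOT ((x1 OR x3) IMPLIES (x1 XOR x5)) = NOT T = F
(x2 IMPLIES x1) IMPLIES NOT ((x1 OR x3) IMPLIES (x1 XOR x5)) = T IMPLIES F = F
x6 XOR x1 = T XOR T = F
((x2 IMPLIES x1) IMPLIES NOT ((x1 OR x3) IMPLIES (x1 XOR x5))) AND (x6 XOR x1) = F AND F = F
NOT ((x1 XOR x4) IMPLIES x1) IFF (((x2 IMPLIES x1) IMPLIES NOT ((x1 OR x3) IMPLIES (x1 XOR x5))) AND (x6 XOR x1)) = F IFF F = T

T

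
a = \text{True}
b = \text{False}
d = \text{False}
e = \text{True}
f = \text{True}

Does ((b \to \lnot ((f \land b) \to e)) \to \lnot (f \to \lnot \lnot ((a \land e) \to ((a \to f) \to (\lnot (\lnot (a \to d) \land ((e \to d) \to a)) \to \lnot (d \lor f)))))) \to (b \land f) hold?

\text{True}

f \land b = \text{True} \land \text{False} = \text{False}
(f \land b) \to e = \text{False} \to \text{True} = \text{True}
\lnot ((f \land b) \to e) = \lnot \text{True} = \text{False}
b \to \lnot ((f \land b) \to e) = \text{False} \to \text{False} = \text{True}
a \land e = \text{True} \land \text{True} = \text{True}
a \to f = \text{True} \to \text{True} = \text{True}
a \to d = \text{True} \to \text{False} = \text{False}
\lnot (a \to d) = \lnot \text{False} = \text{True}
e \to d = \text{True} \to \text{False} = \text{False}
(e \to d) \to a = \text{False} \to \text{True} = \text{True}
\lnot (a \to d) \land ((e \to d) \to a) = \text{True} \land \text{True} = \text{True}
\lnot (\lnot (a \to d) \land ((e \to d) \to a)) = \lnot \text{True} = \text{False}
d \lor f = \text{False} \lor \text{True} = \text{True}
\lnot (d \lor f) = \lnot \text{True} = \text{False}
\lnot (\lnot (a \to d) \land ((e \to d) \to a)) \to \lnot (d \lor f) = \text{False} \to \text{False} = \text{True}
(a \to f) \to (\lnot (\lnot (a \to d) \land ((e \to d) \to a)) \to \lnot (d \lor f)) = \text{True} \to \text{True} = \text{True}
(a \land e) \to ((a \to f) \to (\lnot (\lnot (a \to d) \land ((e \to d) \to a)) \to \lnot (d \lor f))) = \text{True} \to \text{True} = \text{True}
\lnot ((a \land e) \to ((a \to f) \to (\lnot (\lnot (a \to d) \land ((e \to d) \to a)) \to \lnot (d \lor f)))) = \lnot \text{True} = \text{False}
\lnot \lnot ((a \land e) \to ((a \to f) \to (\lnot (\lnot (a \to d) \land ((e \to d) \to a)) \to \lnot (d \lor f)))) = \lnot \text{False} = \text{True}
f \to \lnot \lnot ((a \land e) \to ((a \to f) \to (\lnot (\lnot (a \to d) \land ((e \to d) \to a)) \to \lnot (d \lor f)))) = \text{True} \to \text{True} = \text{True}
\lnot (f \to \lnot \lnot ((a \land e) \to ((a \to f) \to (\lnot (\lnot (a \to d) \land ((e \to d) \to a)) \to \lnot (d \lor f))))) = \lnot \text{True} = \text{False}
(b \to \lnot ((f \land b) \to e)) \to \lnot (f \to \lnot \lnot ((a \land e) \to ((a \to f) \to (\lnot (\lnot (a \to d) \land ((e \to d) \to a)) \to \lnot (d \lor f))))) = \text{True} \to \text{False} = \text{False}
b \land f = \text{False} \land \text{True} = \text{False}
((b \to \lnot ((f \land b) \to e)) \to \lnot (f \to \lnot \lnot ((a \land e) \to ((a \to f) \to (\lnot (\lnot (a \to d) \land ((e \to d) \to a)) \to \lnot (d \lor f)))))) \to (b \land f) = \text{False} \to \text{False} = \text{True}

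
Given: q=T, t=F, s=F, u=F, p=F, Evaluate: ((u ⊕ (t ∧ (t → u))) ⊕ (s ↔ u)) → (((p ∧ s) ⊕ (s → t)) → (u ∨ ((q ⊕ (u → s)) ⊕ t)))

F

Substituting q=T, t=F, s=F, u=F, p=F:
t → u = F → F = T
t ∧ (t → u) = F ∧ T = F
u ⊕ (t ∧ (t → u)) = F ⊕ F = F
s ↔ u = F ↔ F = T
(u ⊕ (t ∧ (t → u))) ⊕ (s ↔ u) = F ⊕ T = T
p ∧ s = F ∧ F = F
s → t = F → F = T
(p ∧ s) ⊕ (s → t) = F ⊕ T = T
u → s = F → F = T
q ⊕ (u → s) = T ⊕ T = F
(q ⊕ (u → s)) ⊕ t = F ⊕ F = F
u ∨ ((q ⊕ (u → s)) ⊕ t) = F ∨ F = F
((p ∧ s) ⊕ (s → t)) → (u ∨ ((q ⊕ (u → s)) ⊕ t)) = T → F = F
((u ⊕ (t ∧ (t → u))) ⊕ (s ↔ u)) → (((p ∧ s) ⊕ (s → t)) → (u ∨ ((q ⊕ (u → s)) ⊕ t))) = T → F = F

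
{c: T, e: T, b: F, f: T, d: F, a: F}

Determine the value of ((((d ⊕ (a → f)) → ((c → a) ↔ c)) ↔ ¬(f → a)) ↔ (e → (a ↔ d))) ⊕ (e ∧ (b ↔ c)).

a → f = F → T = T
d ⊕ (a → f) = F ⊕ T = T
c → a = T → F = F
(c → a) ↔ c = F ↔ T = F
(d ⊕ (a → f)) → ((c → a) ↔ c) = T → F = F
f → a = T → F = F
¬(f → a) = ¬F = T
((d ⊕ (a → f)) → ((c → a) ↔ c)) ↔ ¬(f → a) = F ↔ T = F
a ↔ d = F ↔ F = T
e → (a ↔ d) = T → T = T
(((d ⊕ (a → f)) → ((c → a) ↔ c)) ↔ ¬(f → a)) ↔ (e → (a ↔ d)) = F ↔ T = F
b ↔ c = F ↔ T = F
e ∧ (b ↔ c) = T ∧ F = F
((((d ⊕ (a → f)) → ((c → a) ↔ c)) ↔ ¬(f → a)) ↔ (e → (a ↔ d))) ⊕ (e ∧ (b ↔ c)) = F ⊕ F = F

F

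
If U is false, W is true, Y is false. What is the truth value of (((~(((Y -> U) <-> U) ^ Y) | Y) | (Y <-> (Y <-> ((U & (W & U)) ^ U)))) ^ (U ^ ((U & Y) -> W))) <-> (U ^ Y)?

1

Y -> U = 0 -> 0 = 1
(Y -> U) <-> U = 1 <-> 0 = 0
((Y -> U) <-> U) ^ Y = 0 ^ 0 = 0
~(((Y -> U) <-> U) ^ Y) = ~0 = 1
~(((Y -> U) <-> U) ^ Y) | Y = 1 | 0 = 1
W & U = 1 & 0 = 0
U & (W & U) = 0 & 0 = 0
(U & (W & U)) ^ U = 0 ^ 0 = 0
Y <-> ((U & (W & U)) ^ U) = 0 <-> 0 = 1
Y <-> (Y <-> ((U & (W & U)) ^ U)) = 0 <-> 1 = 0
(~(((Y -> U) <-> U) ^ Y) | Y) | (Y <-> (Y <-> ((U & (W & U)) ^ U))) = 1 | 0 = 1
U & Y = 0 & 0 = 0
(U & Y) -> W = 0 -> 1 = 1
U ^ ((U & Y) -> W) = 0 ^ 1 = 1
((~(((Y -> U) <-> U) ^ Y) | Y) | (Y <-> (Y <-> ((U & (W & U)) ^ U)))) ^ (U ^ ((U & Y) -> W)) = 1 ^ 1 = 0
U ^ Y = 0 ^ 0 = 0
(((~(((Y -> U) <-> U) ^ Y) | Y) | (Y <-> (Y <-> ((U & (W & U)) ^ U)))) ^ (U ^ ((U & Y) -> W))) <-> (U ^ Y) = 0 <-> 0 = 1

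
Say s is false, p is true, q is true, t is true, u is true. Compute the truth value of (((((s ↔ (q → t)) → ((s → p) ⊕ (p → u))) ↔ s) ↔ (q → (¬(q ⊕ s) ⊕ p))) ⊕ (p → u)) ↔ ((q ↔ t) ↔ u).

Substituting s=F, p=T, q=T, t=T, u=T:
q → t = T → T = T
s ↔ (q → t) = F ↔ T = F
s → p = F → T = T
p → u = T → T = T
(s → p) ⊕ (p → u) = T ⊕ T = F
(s ↔ (q → t)) → ((s → p) ⊕ (p → u)) = F → F = T
((s ↔ (q → t)) → ((s → p) ⊕ (p → u))) ↔ s = T ↔ F = F
q ⊕ s = T ⊕ F = T
¬(q ⊕ s) = ¬T = F
¬(q ⊕ s) ⊕ p = F ⊕ T = T
q → (¬(q ⊕ s) ⊕ p) = T → T = T
(((s ↔ (q → t)) → ((s → p) ⊕ (p → u))) ↔ s) ↔ (q → (¬(q ⊕ s) ⊕ p)) = F ↔ T = F
p → u = T → T = T
((((s ↔ (q → t)) → ((s → p) ⊕ (p → u))) ↔ s) ↔ (q → (¬(q ⊕ s) ⊕ p))) ⊕ (p → u) = F ⊕ T = T
q ↔ t = T ↔ T = T
(q ↔ t) ↔ u = T ↔ T = T
(((((s ↔ (q → t)) → ((s → p) ⊕ (p → u))) ↔ s) ↔ (q → (¬(q ⊕ s) ⊕ p))) ⊕ (p → u)) ↔ ((q ↔ t) ↔ u) = T ↔ T = T

T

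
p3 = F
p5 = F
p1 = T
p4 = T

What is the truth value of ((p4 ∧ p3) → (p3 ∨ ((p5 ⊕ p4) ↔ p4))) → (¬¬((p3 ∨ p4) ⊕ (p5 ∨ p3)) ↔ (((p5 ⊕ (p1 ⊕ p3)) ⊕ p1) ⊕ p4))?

T

p4 ∧ p3 = T ∧ F = F
p5 ⊕ p4 = F ⊕ T = T
(p5 ⊕ p4) ↔ p4 = T ↔ T = T
p3 ∨ ((p5 ⊕ p4) ↔ p4) = F ∨ T = T
(p4 ∧ p3) → (p3 ∨ ((p5 ⊕ p4) ↔ p4)) = F → T = T
p3 ∨ p4 = F ∨ T = T
p5 ∨ p3 = F ∨ F = F
(p3 ∨ p4) ⊕ (p5 ∨ p3) = T ⊕ F = T
¬((p3 ∨ p4) ⊕ (p5 ∨ p3)) = ¬T = F
¬¬((p3 ∨ p4) ⊕ (p5 ∨ p3)) = ¬F = T
p1 ⊕ p3 = T ⊕ F = T
p5 ⊕ (p1 ⊕ p3) = F ⊕ T = T
(p5 ⊕ (p1 ⊕ p3)) ⊕ p1 = T ⊕ T = F
((p5 ⊕ (p1 ⊕ p3)) ⊕ p1) ⊕ p4 = F ⊕ T = T
¬¬((p3 ∨ p4) ⊕ (p5 ∨ p3)) ↔ (((p5 ⊕ (p1 ⊕ p3)) ⊕ p1) ⊕ p4) = T ↔ T = T
((p4 ∧ p3) → (p3 ∨ ((p5 ⊕ p4) ↔ p4))) → (¬¬((p3 ∨ p4) ⊕ (p5 ∨ p3)) ↔ (((p5 ⊕ (p1 ⊕ p3)) ⊕ p1) ⊕ p4)) = T → T = T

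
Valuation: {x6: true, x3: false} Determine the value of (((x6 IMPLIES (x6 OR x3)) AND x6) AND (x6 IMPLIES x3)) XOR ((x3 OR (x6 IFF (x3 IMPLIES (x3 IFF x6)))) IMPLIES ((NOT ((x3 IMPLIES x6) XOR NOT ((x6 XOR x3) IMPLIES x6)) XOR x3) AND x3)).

false

x6 OR x3 = true OR false = true
x6 IMPLIES (x6 OR x3) = true IMPLIES true = true
(x6 IMPLIES (x6 OR x3)) AND x6 = true AND true = true
x6 IMPLIES x3 = true IMPLIES false = false
((x6 IMPLIES (x6 OR x3)) AND x6) AND (x6 IMPLIES x3) = true AND false = false
x3 IFF x6 = false IFF true = false
x3 IMPLIES (x3 IFF x6) = false IMPLIES false = true
x6 IFF (x3 IMPLIES (x3 IFF x6)) = true IFF true = true
x3 OR (x6 IFF (x3 IMPLIES (x3 IFF x6))) = false OR true = true
x3 IMPLIES x6 = false IMPLIES true = true
x6 XOR x3 = true XOR false = true
(x6 XOR x3) IMPLIES x6 = true IMPLIES true = true
NOT ((x6 XOR x3) IMPLIES x6) = NOT true = false
(x3 IMPLIES x6) XOR NOT ((x6 XOR x3) IMPLIES x6) = true XOR false = true
NOT ((x3 IMPLIES x6) XOR NOT ((x6 XOR x3) IMPLIES x6)) = NOT true = false
NOT ((x3 IMPLIES x6) XOR NOT ((x6 XOR x3) IMPLIES x6)) XOR x3 = false XOR false = false
(NOT ((x3 IMPLIES x6) XOR NOT ((x6 XOR x3) IMPLIES x6)) XOR x3) AND x3 = false AND false = false
(x3 OR (x6 IFF (x3 IMPLIES (x3 IFF x6)))) IMPLIES ((NOT ((x3 IMPLIES x6) XOR NOT ((x6 XOR x3) IMPLIES x6)) XOR x3) AND x3) = true IMPLIES false = false
(((x6 IMPLIES (x6 OR x3)) AND x6) AND (x6 IMPLIES x3)) XOR ((x3 OR (x6 IFF (x3 IMPLIES (x3 IFF x6)))) IMPLIES ((NOT ((x3 IMPLIES x6) XOR NOT ((x6 XOR x3) IMPLIES x6)) XOR x3) AND x3)) = false XOR false = false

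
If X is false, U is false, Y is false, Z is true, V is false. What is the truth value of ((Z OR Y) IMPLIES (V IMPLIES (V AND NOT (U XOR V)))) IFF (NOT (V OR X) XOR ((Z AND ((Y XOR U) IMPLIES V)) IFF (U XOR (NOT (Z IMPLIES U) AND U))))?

Substituting X=F, U=F, Y=F, Z=T, V=F:
Z OR Y = T OR F = T
U XOR V = F XOR F = F
NOT (U XOR V) = NOT F = T
V AND NOT (U XOR V) = F AND T = F
V IMPLIES (V AND NOT (U XOR V)) = F IMPLIES F = T
(Z OR Y) IMPLIES (V IMPLIES (V AND NOT (U XOR V))) = T IMPLIES T = T
V OR X = F OR F = F
NOT (V OR X) = NOT F = T
Y XOR U = F XOR F = F
(Y XOR U) IMPLIES V = F IMPLIES F = T
Z AND ((Y XOR U) IMPLIES V) = T AND T = T
Z IMPLIES U = T IMPLIES F = F
NOT (Z IMPLIES U) = NOT F = T
NOT (Z IMPLIES U) AND U = T AND F = F
U XOR (NOT (Z IMPLIES U) AND U) = F XOR F = F
(Z AND ((Y XOR U) IMPLIES V)) IFF (U XOR (NOT (Z IMPLIES U) AND U)) = T IFF F = F
NOT (V OR X) XOR ((Z AND ((Y XOR U) IMPLIES V)) IFF (U XOR (NOT (Z IMPLIES U) AND U))) = T XOR F = T
((Z OR Y) IMPLIES (V IMPLIES (V AND NOT (U XOR V)))) IFF (NOT (V OR X) XOR ((Z AND ((Y XOR U) IMPLIES V)) IFF (U XOR (NOT (Z IMPLIES U) AND U)))) = T IFF T = T

T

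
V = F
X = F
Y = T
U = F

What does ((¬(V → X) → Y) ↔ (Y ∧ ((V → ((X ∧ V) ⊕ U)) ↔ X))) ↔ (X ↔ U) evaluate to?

V → X = F → F = T
¬(V → X) = ¬T = F
¬(V → X) → Y = F → T = T
X ∧ V = F ∧ F = F
(X ∧ V) ⊕ U = F ⊕ F = F
V → ((X ∧ V) ⊕ U) = F → F = T
(V → ((X ∧ V) ⊕ U)) ↔ X = T ↔ F = F
Y ∧ ((V → ((X ∧ V) ⊕ U)) ↔ X) = T ∧ F = F
(¬(V → X) → Y) ↔ (Y ∧ ((V → ((X ∧ V) ⊕ U)) ↔ X)) = T ↔ F = F
X ↔ U = F ↔ F = T
((¬(V → X) → Y) ↔ (Y ∧ ((V → ((X ∧ V) ⊕ U)) ↔ X))) ↔ (X ↔ U) = F ↔ T = F

F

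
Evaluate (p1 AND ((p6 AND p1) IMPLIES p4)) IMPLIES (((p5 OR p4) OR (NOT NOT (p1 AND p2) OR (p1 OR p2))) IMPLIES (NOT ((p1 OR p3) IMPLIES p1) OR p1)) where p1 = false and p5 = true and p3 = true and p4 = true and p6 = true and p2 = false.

Substituting p1=false, p5=true, p3=true, p4=true, p6=true, p2=false:
p6 AND p1 = true AND false = false
(p6 AND p1) IMPLIES p4 = false IMPLIES true = true
p1 AND ((p6 AND p1) IMPLIES p4) = false AND true = false
p5 OR p4 = true OR true = true
p1 AND p2 = false AND false = false
NOT (p1 AND p2) = NOT false = true
NOT NOT (p1 AND p2) = NOT true = false
p1 OR p2 = false OR false = false
NOT NOT (p1 AND p2) OR (p1 OR p2) = false OR false = false
(p5 OR p4) OR (NOT NOT (p1 AND p2) OR (p1 OR p2)) = true OR false = true
p1 OR p3 = false OR true = true
(p1 OR p3) IMPLIES p1 = true IMPLIES false = false
NOT ((p1 OR p3) IMPLIES p1) = NOT false = true
NOT ((p1 OR p3) IMPLIES p1) OR p1 = true OR false = true
((p5 OR p4) OR (NOT NOT (p1 AND p2) OR (p1 OR p2))) IMPLIES (NOT ((p1 OR p3) IMPLIES p1) OR p1) = true IMPLIES true = true
(p1 AND ((p6 AND p1) IMPLIES p4)) IMPLIES (((p5 OR p4) OR (NOT NOT (p1 AND p2) OR (p1 OR p2))) IMPLIES (NOT ((p1 OR p3) IMPLIES p1) OR p1)) = false IMPLIES true = true

true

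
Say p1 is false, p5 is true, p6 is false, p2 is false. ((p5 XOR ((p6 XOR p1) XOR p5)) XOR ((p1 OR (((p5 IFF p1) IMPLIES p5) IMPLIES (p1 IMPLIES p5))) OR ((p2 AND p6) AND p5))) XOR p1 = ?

p6 XOR p1 = false XOR false = false
(p6 XOR p1) XOR p5 = false XOR true = true
p5 XOR ((p6 XOR p1) XOR p5) = true XOR true = false
p5 IFF p1 = true IFF false = false
(p5 IFF p1) IMPLIES p5 = false IMPLIES true = true
p1 IMPLIES p5 = false IMPLIES true = true
((p5 IFF p1) IMPLIES p5) IMPLIES (p1 IMPLIES p5) = true IMPLIES true = true
p1 OR (((p5 IFF p1) IMPLIES p5) IMPLIES (p1 IMPLIES p5)) = false OR true = true
p2 AND p6 = false AND false = false
(p2 AND p6) AND p5 = false AND true = false
(p1 OR (((p5 IFF p1) IMPLIES p5) IMPLIES (p1 IMPLIES p5))) OR ((p2 AND p6) AND p5) = true OR false = true
(p5 XOR ((p6 XOR p1) XOR p5)) XOR ((p1 OR (((p5 IFF p1) IMPLIES p5) IMPLIES (p1 IMPLIES p5))) OR ((p2 AND p6) AND p5)) = false XOR true = true
((p5 XOR ((p6 XOR p1) XOR p5)) XOR ((p1 OR (((p5 IFF p1) IMPLIES p5) IMPLIES (p1 IMPLIES p5))) OR ((p2 AND p6) AND p5))) XOR p1 = true XOR false = true

true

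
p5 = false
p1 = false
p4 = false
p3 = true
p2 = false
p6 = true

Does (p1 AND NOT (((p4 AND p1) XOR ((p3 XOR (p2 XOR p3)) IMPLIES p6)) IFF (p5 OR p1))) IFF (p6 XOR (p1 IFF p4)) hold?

true

p4 AND p1 = false AND false = false
p2 XOR p3 = false XOR true = true
p3 XOR (p2 XOR p3) = true XOR true = false
(p3 XOR (p2 XOR p3)) IMPLIES p6 = false IMPLIES true = true
(p4 AND p1) XOR ((p3 XOR (p2 XOR p3)) IMPLIES p6) = false XOR true = true
p5 OR p1 = false OR false = false
((p4 AND p1) XOR ((p3 XOR (p2 XOR p3)) IMPLIES p6)) IFF (p5 OR p1) = true IFF false = false
NOT (((p4 AND p1) XOR ((p3 XOR (p2 XOR p3)) IMPLIES p6)) IFF (p5 OR p1)) = NOT false = true
p1 AND NOT (((p4 AND p1) XOR ((p3 XOR (p2 XOR p3)) IMPLIES p6)) IFF (p5 OR p1)) = false AND true = false
p1 IFF p4 = false IFF false = true
p6 XOR (p1 IFF p4) = true XOR true = false
(p1 AND NOT (((p4 AND p1) XOR ((p3 XOR (p2 XOR p3)) IMPLIES p6)) IFF (p5 OR p1))) IFF (p6 XOR (p1 IFF p4)) = false IFF false = true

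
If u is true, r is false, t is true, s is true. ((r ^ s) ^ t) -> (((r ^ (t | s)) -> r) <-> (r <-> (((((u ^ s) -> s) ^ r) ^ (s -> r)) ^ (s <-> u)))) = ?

r ^ s = False ^ True = True
(r ^ s) ^ t = True ^ True = False
t | s = True | True = True
r ^ (t | s) = False ^ True = True
(r ^ (t | s)) -> r = True -> False = False
u ^ s = True ^ True = False
(u ^ s) -> s = False -> True = True
((u ^ s) -> s) ^ r = True ^ False = True
s -> r = True -> False = False
(((u ^ s) -> s) ^ r) ^ (s -> r) = True ^ False = True
s <-> u = True <-> True = True
((((u ^ s) -> s) ^ r) ^ (s -> r)) ^ (s <-> u) = True ^ True = False
r <-> (((((u ^ s) -> s) ^ r) ^ (s -> r)) ^ (s <-> u)) = False <-> False = True
((r ^ (t | s)) -> r) <-> (r <-> (((((u ^ s) -> s) ^ r) ^ (s -> r)) ^ (s <-> u))) = False <-> True = False
((r ^ s) ^ t) -> (((r ^ (t | s)) -> r) <-> (r <-> (((((u ^ s) -> s) ^ r) ^ (s -> r)) ^ (s <-> u)))) = False -> False = True

True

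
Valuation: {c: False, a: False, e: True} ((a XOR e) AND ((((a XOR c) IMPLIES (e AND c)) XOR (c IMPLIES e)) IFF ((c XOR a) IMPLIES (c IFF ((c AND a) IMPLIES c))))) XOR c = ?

Substituting c=False, a=False, e=True:
a XOR e = False XOR True = True
a XOR c = False XOR False = False
e AND c = True AND False = False
(a XOR c) IMPLIES (e AND c) = False IMPLIES False = True
c IMPLIES e = False IMPLIES True = True
((a XOR c) IMPLIES (e AND c)) XOR (c IMPLIES e) = True XOR True = False
c XOR a = False XOR False = False
c AND a = False AND False = False
(c AND a) IMPLIES c = False IMPLIES False = True
c IFF ((c AND a) IMPLIES c) = False IFF True = False
(c XOR a) IMPLIES (c IFF ((c AND a) IMPLIES c)) = False IMPLIES False = True
(((a XOR c) IMPLIES (e AND c)) XOR (c IMPLIES e)) IFF ((c XOR a) IMPLIES (c IFF ((c AND a) IMPLIES c))) = False IFF True = False
(a XOR e) AND ((((a XOR c) IMPLIES (e AND c)) XOR (c IMPLIES e)) IFF ((c XOR a) IMPLIES (c IFF ((c AND a) IMPLIES c)))) = True AND False = False
((a XOR e) AND ((((a XOR c) IMPLIES (e AND c)) XOR (c IMPLIES e)) IFF ((c XOR a) IMPLIES (c IFF ((c AND a) IMPLIES c))))) XOR c = False XOR False = False

False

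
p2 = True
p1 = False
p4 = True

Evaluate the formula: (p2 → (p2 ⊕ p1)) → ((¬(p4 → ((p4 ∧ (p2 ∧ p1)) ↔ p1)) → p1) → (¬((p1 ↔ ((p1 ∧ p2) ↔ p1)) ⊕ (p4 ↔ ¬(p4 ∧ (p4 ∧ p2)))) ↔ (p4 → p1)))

p2 ⊕ p1 = True ⊕ False = True
p2 → (p2 ⊕ p1) = True → True = True
p2 ∧ p1 = True ∧ False = False
p4 ∧ (p2 ∧ p1) = True ∧ False = False
(p4 ∧ (p2 ∧ p1)) ↔ p1 = False ↔ False = True
p4 → ((p4 ∧ (p2 ∧ p1)) ↔ p1) = True → True = True
¬(p4 → ((p4 ∧ (p2 ∧ p1)) ↔ p1)) = ¬True = False
¬(p4 → ((p4 ∧ (p2 ∧ p1)) ↔ p1)) → p1 = False → False = True
p1 ∧ p2 = False ∧ True = False
(p1 ∧ p2) ↔ p1 = False ↔ False = True
p1 ↔ ((p1 ∧ p2) ↔ p1) = False ↔ True = False
p4 ∧ p2 = True ∧ True = True
p4 ∧ (p4 ∧ p2) = True ∧ True = True
¬(p4 ∧ (p4 ∧ p2)) = ¬True = False
p4 ↔ ¬(p4 ∧ (p4 ∧ p2)) = True ↔ False = False
(p1 ↔ ((p1 ∧ p2) ↔ p1)) ⊕ (p4 ↔ ¬(p4 ∧ (p4 ∧ p2))) = False ⊕ False = False
¬((p1 ↔ ((p1 ∧ p2) ↔ p1)) ⊕ (p4 ↔ ¬(p4 ∧ (p4 ∧ p2)))) = ¬False = True
p4 → p1 = True → False = False
¬((p1 ↔ ((p1 ∧ p2) ↔ p1)) ⊕ (p4 ↔ ¬(p4 ∧ (p4 ∧ p2)))) ↔ (p4 → p1) = True ↔ False = False
(¬(p4 → ((p4 ∧ (p2 ∧ p1)) ↔ p1)) → p1) → (¬((p1 ↔ ((p1 ∧ p2) ↔ p1)) ⊕ (p4 ↔ ¬(p4 ∧ (p4 ∧ p2)))) ↔ (p4 → p1)) = True → False = False
(p2 → (p2 ⊕ p1)) → ((¬(p4 → ((p4 ∧ (p2 ∧ p1)) ↔ p1)) → p1) → (¬((p1 ↔ ((p1 ∧ p2) ↔ p1)) ⊕ (p4 ↔ ¬(p4 ∧ (p4 ∧ p2)))) ↔ (p4 → p1))) = True → False = False

False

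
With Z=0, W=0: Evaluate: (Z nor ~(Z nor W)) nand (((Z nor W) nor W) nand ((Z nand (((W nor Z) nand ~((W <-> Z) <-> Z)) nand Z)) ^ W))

0

Substituting Z=0, W=0:
Z nor W = 0 nor 0 = 1
~(Z nor W) = ~1 = 0
Z nor ~(Z nor W) = 0 nor 0 = 1
Z nor W = 0 nor 0 = 1
(Z nor W) nor W = 1 nor 0 = 0
W nor Z = 0 nor 0 = 1
W <-> Z = 0 <-> 0 = 1
(W <-> Z) <-> Z = 1 <-> 0 = 0
~((W <-> Z) <-> Z) = ~0 = 1
(W nor Z) nand ~((W <-> Z) <-> Z) = 1 nand 1 = 0
((W nor Z) nand ~((W <-> Z) <-> Z)) nand Z = 0 nand 0 = 1
Z nand (((W nor Z) nand ~((W <-> Z) <-> Z)) nand Z) = 0 nand 1 = 1
(Z nand (((W nor Z) nand ~((W <-> Z) <-> Z)) nand Z)) ^ W = 1 ^ 0 = 1
((Z nor W) nor W) nand ((Z nand (((W nor Z) nand ~((W <-> Z) <-> Z)) nand Z)) ^ W) = 0 nand 1 = 1
(Z nor ~(Z nor W)) nand (((Z nor W) nor W) nand ((Z nand (((W nor Z) nand ~((W <-> Z) <-> Z)) nand Z)) ^ W)) = 1 nand 1 = 0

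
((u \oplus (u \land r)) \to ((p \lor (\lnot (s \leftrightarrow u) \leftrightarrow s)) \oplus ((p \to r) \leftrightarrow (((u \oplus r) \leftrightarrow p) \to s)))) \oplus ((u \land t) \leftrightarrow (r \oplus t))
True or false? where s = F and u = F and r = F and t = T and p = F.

Substituting s=F, u=F, r=F, t=T, p=F:
u \land r = F \land F = F
u \oplus (u \land r) = F \oplus F = F
s \leftrightarrow u = F \leftrightarrow F = T
\lnot (s \leftrightarrow u) = \lnot T = F
\lnot (s \leftrightarrow u) \leftrightarrow s = F \leftrightarrow F = T
p \lor (\lnot (s \leftrightarrow u) \leftrightarrow s) = F \lor T = T
p \to r = F \to F = T
u \oplus r = F \oplus F = F
(u \oplus r) \leftrightarrow p = F \leftrightarrow F = T
((u \oplus r) \leftrightarrow p) \to s = T \to F = F
(p \to r) \leftrightarrow (((u \oplus r) \leftrightarrow p) \to s) = T \leftrightarrow F = F
(p \lor (\lnot (s \leftrightarrow u) \leftrightarrow s)) \oplus ((p \to r) \leftrightarrow (((u \oplus r) \leftrightarrow p) \to s)) = T \oplus F = T
(u \oplus (u \land r)) \to ((p \lor (\lnot (s \leftrightarrow u) \leftrightarrow s)) \oplus ((p \to r) \leftrightarrow (((u \oplus r) \leftrightarrow p) \to s))) = F \to T = T
u \land t = F \land T = F
r \oplus t = F \oplus T = T
(u \land t) \leftrightarrow (r \oplus t) = F \leftrightarrow T = F
((u \oplus (u \land r)) \to ((p \lor (\lnot (s \leftrightarrow u) \leftrightarrow s)) \oplus ((p \to r) \leftrightarrow (((u \oplus r) \leftrightarrow p) \to s)))) \oplus ((u \land t) \leftrightarrow (r \oplus t)) = T \oplus F = T

T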